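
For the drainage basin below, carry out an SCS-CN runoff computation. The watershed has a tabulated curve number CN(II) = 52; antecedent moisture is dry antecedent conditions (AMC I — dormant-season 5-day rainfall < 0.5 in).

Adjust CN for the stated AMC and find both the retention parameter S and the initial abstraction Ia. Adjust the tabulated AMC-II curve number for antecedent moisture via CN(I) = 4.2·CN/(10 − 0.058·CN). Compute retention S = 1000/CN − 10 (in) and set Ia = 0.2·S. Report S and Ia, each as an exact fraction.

CN(I) from CN(II)=52: (4.2·52)/(10 − 0.058·52) = 9100/291 ≈ 31.271
Retention S: 1000/CN − 10 with CN=31.271 → S = 2000/91 ≈ 21.978 in
Ia = 0.2S: 0.2·21.978 = 4.396 in (exactly 400/91)

S = 2000/91 in ≈ 21.978 in; Ia = 400/91 in ≈ 4.396 in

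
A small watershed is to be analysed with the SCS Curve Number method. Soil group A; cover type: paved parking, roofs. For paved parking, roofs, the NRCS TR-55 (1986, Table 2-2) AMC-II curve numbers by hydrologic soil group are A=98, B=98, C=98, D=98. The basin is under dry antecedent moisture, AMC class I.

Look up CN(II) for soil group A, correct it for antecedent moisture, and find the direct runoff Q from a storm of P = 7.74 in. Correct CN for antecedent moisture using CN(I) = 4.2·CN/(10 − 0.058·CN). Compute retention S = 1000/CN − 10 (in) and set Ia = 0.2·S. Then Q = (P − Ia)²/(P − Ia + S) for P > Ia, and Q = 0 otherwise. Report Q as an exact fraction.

NRCS table: paved parking, roofs, soil group A → CN(II) = 98
Adjust CN=98 to AMC I: 4.2·98/(10 − 0.058·98) → (2058/5) ÷ (1079/250) = 102900/1079 ≈ 95.366
Max retention: S = 1000/(102900/1079) − 10 = 500/1029 in (≈ 0.486 in)
Ia = 0.2S: 0.2·0.486 = 0.097 in (exactly 100/1029)
P − Ia = 7.740 − 0.097 = 393223/51450 ≈ 7.643 in (> 0, runoff occurs)
Q = (393223/51450)²/((393223/51450) + 500/1029) = (154624327729/2647102500)/(418223/51450) = 154624327729/21517573350 in ≈ 7.186 in

Q = 154624327729/21517573350 in ≈ 7.186 in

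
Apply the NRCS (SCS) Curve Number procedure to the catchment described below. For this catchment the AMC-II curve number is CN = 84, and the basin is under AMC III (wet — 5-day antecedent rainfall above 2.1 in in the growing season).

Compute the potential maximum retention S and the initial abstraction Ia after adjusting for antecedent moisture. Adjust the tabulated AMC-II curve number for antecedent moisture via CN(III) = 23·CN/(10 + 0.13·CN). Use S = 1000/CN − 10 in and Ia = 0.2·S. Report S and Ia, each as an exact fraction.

S = 400/483 in ≈ 0.828 in; Ia = 80/483 in ≈ 0.166 in

CN(III) from CN(II)=84: (23·84)/(10 + 0.13·84) = 48300/523 ≈ 92.352
S = 1000/(48300/523) − 10 = 400/483 in ≈ 0.828 in
Initial abstraction Ia = S/5 = (400/483)/5 = 80/483 ≈ 0.166 in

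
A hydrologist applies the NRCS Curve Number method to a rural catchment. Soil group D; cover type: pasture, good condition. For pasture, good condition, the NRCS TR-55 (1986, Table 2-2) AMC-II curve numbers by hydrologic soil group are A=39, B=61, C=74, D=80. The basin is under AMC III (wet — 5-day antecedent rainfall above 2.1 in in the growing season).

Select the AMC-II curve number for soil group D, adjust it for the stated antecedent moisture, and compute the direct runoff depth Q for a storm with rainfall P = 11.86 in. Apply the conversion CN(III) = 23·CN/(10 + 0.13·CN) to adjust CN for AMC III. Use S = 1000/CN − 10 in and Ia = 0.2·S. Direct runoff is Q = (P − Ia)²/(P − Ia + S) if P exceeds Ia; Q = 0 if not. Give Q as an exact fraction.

Q = 179265321/16834850 in ≈ 10.648 in

NRCS table: pasture, good condition, soil group D → CN(II) = 80
CN(III) from CN(II)=80: (23·80)/(10 + 0.13·80) = 4600/51 ≈ 90.196
Max retention: S = 1000/(4600/51) − 10 = 25/23 in (≈ 1.087 in)
Ia = 0.2S: 0.2·1.087 = 0.217 in (exactly 5/23)
Excess rainfall: 11.860 − 0.217 = 11.643 in; P > Ia so Q > 0
Runoff Q = (P−Ia)²/(P−Ia+S) = (11.643)²/(11.643+1.087) = 179265321/16834850 ≈ 10.648 in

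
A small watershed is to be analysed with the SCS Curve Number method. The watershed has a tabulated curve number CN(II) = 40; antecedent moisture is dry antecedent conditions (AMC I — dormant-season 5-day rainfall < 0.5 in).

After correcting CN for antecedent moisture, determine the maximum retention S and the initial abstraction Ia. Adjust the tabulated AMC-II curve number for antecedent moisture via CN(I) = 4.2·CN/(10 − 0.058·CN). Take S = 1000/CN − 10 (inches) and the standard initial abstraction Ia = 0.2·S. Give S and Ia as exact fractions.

S = 250/7 in ≈ 35.714 in; Ia = 50/7 in ≈ 7.143 in

CN(I) from CN(II)=40: (4.2·40)/(10 − 0.058·40) = 175/8 ≈ 21.875
Max retention: S = 1000/(175/8) − 10 = 250/7 in (≈ 35.714 in)
Initial abstraction Ia = S/5 = (250/7)/5 = 50/7 ≈ 7.143 in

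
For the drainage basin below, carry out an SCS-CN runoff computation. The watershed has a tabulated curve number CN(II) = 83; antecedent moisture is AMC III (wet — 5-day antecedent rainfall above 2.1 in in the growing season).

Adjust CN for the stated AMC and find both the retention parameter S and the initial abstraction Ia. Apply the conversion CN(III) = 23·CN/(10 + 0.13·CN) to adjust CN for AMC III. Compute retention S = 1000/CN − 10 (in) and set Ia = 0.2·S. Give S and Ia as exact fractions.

Wet (AMC III): CN(III) = 23·83/(10 + 0.13·83) = 1909/(2079/100) = 190900/2079 ≈ 91.823
Retention S: 1000/CN − 10 with CN=91.823 → S = 1700/1909 ≈ 0.891 in
Initial abstraction Ia = S/5 = (1700/1909)/5 = 340/1909 ≈ 0.178 in

S = 1700/1909 in ≈ 0.891 in; Ia = 340/1909 in ≈ 0.178 in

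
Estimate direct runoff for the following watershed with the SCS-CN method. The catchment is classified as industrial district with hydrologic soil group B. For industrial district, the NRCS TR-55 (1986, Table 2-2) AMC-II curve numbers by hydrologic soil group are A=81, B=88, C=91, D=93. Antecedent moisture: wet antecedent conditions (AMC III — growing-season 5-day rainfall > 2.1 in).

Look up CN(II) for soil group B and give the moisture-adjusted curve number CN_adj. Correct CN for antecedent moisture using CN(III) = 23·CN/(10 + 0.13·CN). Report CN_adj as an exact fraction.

NRCS table: industrial district, soil group B → CN(II) = 88
Adjust CN=88 to AMC III: 23·88/(10 + 0.13·88) → 2024 ÷ (536/25) = 6325/67 ≈ 94.403

CN_adj = 6325/67 ≈ 94.403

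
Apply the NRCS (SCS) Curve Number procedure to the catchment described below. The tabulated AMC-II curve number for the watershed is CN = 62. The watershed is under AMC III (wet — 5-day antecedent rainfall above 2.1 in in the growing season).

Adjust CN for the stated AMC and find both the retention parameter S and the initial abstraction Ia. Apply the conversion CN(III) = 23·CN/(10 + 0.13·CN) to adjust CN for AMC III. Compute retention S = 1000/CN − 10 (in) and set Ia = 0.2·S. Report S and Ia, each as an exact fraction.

S = 1900/713 in ≈ 2.665 in; Ia = 380/713 in ≈ 0.533 in

CN(III) from CN(II)=62: (23·62)/(10 + 0.13·62) = 71300/903 ≈ 78.959
Max retention: S = 1000/(71300/903) − 10 = 1900/713 in (≈ 2.665 in)
Initial abstraction Ia = S/5 = (1900/713)/5 = 380/713 ≈ 0.533 in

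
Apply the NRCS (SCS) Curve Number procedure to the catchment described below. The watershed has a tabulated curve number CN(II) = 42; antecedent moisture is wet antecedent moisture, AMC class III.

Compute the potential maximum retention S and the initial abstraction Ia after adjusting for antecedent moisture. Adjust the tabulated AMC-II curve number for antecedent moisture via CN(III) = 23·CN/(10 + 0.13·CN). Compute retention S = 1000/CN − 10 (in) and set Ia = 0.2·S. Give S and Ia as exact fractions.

S = 2900/483 in ≈ 6.004 in; Ia = 580/483 in ≈ 1.201 in

Wet (AMC III): CN(III) = 23·42/(10 + 0.13·42) = 966/(773/50) = 48300/773 ≈ 62.484
Max retention: S = 1000/(48300/773) − 10 = 2900/483 in (≈ 6.004 in)
Initial abstraction Ia = S/5 = (2900/483)/5 = 580/483 ≈ 1.201 in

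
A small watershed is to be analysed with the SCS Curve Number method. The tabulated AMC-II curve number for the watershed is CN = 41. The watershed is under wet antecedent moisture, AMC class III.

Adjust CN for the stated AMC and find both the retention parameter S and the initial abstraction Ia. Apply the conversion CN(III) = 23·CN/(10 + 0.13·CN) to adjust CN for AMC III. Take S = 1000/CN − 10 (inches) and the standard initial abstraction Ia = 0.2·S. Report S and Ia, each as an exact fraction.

Wet (AMC III): CN(III) = 23·41/(10 + 0.13·41) = 943/(1533/100) = 94300/1533 ≈ 61.513
S = 1000/(94300/1533) − 10 = 5900/943 in ≈ 6.257 in
Ia = 0.2·(5900/943) = 1180/943 in ≈ 1.251 in

S = 5900/943 in ≈ 6.257 in; Ia = 1180/943 in ≈ 1.251 in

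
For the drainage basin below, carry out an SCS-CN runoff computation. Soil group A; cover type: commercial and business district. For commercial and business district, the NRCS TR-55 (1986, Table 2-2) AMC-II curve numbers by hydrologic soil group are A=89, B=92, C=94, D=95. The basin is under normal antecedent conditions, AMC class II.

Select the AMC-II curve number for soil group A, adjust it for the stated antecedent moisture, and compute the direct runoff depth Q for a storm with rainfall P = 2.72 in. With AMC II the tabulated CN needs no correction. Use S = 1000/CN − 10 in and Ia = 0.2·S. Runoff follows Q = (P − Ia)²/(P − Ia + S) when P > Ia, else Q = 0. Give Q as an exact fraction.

Q = 7568001/4590175 in ≈ 1.649 in

NRCS table: commercial and business district, soil group A → CN(II) = 89
Average conditions: CN = 89 (no AMC adjustment).
Retention S: 1000/CN − 10 with CN=89.000 → S = 110/89 ≈ 1.236 in
Ia = 0.2·(110/89) = 22/89 in ≈ 0.247 in
Excess rainfall: 2.720 − 0.247 = 2.473 in; P > Ia so Q > 0
Runoff Q = (P−Ia)²/(P−Ia+S) = (2.473)²/(2.473+1.236) = 7568001/4590175 ≈ 1.649 in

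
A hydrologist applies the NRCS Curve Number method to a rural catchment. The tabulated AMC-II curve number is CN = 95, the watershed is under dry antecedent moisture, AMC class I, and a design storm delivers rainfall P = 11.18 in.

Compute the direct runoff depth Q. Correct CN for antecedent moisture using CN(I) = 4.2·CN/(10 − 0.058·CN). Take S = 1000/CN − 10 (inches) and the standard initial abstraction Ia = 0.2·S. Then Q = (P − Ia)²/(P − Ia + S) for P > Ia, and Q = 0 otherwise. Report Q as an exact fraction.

Adjust CN=95 to AMC I: 4.2·95/(10 − 0.058·95) → 399 ÷ (449/100) = 39900/449 ≈ 88.864
Retention S: 1000/CN − 10 with CN=88.864 → S = 500/399 ≈ 1.253 in
Initial abstraction Ia = S/5 = (500/399)/5 = 100/399 ≈ 0.251 in
P − Ia = 11.180 − 0.251 = 218041/19950 ≈ 10.929 in (> 0, runoff occurs)
Q: (218041/19950)² ÷ (243041/19950) = 47541877681/4848667950 in (≈ 9.805 in)

Q = 47541877681/4848667950 in ≈ 9.805 in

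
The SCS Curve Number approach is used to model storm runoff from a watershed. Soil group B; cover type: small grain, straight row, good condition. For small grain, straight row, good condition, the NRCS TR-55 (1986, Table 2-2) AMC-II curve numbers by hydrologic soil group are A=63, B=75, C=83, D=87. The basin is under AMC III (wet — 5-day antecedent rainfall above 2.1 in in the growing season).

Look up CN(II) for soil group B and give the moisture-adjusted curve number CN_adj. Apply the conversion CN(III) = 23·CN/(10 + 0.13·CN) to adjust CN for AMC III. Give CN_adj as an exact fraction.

NRCS table: small grain, straight row, good condition, soil group B → CN(II) = 75
CN(III) from CN(II)=75: (23·75)/(10 + 0.13·75) = 6900/79 ≈ 87.342

CN_adj = 6900/79 ≈ 87.342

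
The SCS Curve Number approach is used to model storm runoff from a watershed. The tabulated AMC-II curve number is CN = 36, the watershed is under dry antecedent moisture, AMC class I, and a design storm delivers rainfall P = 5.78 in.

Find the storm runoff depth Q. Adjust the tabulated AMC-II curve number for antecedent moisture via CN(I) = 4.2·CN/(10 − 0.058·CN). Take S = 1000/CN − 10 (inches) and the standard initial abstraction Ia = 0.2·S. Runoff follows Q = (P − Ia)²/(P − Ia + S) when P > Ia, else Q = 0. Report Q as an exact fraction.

Q = 0 in ≈ 0.000 in

Adjust CN=36 to AMC I: 4.2·36/(10 − 0.058·36) → (756/5) ÷ (989/125) = 18900/989 ≈ 19.110
S = 1000/(18900/989) − 10 = 8000/189 in ≈ 42.328 in
Ia = 0.2S: 0.2·42.328 = 8.466 in (exactly 1600/189)
P = 5.780 ≤ Ia = 8.466 in: entire storm abstracted, Q = 0.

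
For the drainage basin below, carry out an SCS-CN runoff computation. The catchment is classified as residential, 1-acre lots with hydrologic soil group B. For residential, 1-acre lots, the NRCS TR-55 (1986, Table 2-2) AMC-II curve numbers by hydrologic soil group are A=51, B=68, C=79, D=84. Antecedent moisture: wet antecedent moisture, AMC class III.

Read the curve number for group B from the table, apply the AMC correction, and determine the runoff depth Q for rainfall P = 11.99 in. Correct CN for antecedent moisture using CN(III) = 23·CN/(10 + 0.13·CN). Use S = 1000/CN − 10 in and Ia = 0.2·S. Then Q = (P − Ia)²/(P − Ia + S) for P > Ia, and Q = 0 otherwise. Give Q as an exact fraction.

Q = 205035990481/20832831900 in ≈ 9.842 in

NRCS table: residential, 1-acre lots, soil group B → CN(II) = 68
Wet (AMC III): CN(III) = 23·68/(10 + 0.13·68) = 1564/(471/25) = 39100/471 ≈ 83.015
Max retention: S = 1000/(39100/471) − 10 = 800/391 in (≈ 2.046 in)
Ia = 0.2·(800/391) = 160/391 in ≈ 0.409 in
P − Ia = 11.990 − 0.409 = 452809/39100 ≈ 11.581 in (> 0, runoff occurs)
Runoff Q = (P−Ia)²/(P−Ia+S) = (11.581)²/(11.581+2.046) = 205035990481/20832831900 ≈ 9.842 in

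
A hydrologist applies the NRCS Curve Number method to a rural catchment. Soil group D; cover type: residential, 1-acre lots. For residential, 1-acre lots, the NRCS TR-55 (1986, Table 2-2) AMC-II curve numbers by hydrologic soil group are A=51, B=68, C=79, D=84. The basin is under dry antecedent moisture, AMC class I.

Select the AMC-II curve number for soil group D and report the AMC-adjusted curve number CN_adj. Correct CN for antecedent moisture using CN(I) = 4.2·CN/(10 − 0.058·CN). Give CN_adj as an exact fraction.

CN_adj = 44100/641 ≈ 68.799

NRCS table: residential, 1-acre lots, soil group D → CN(II) = 84
CN(I) from CN(II)=84: (4.2·84)/(10 − 0.058·84) = 44100/641 ≈ 68.799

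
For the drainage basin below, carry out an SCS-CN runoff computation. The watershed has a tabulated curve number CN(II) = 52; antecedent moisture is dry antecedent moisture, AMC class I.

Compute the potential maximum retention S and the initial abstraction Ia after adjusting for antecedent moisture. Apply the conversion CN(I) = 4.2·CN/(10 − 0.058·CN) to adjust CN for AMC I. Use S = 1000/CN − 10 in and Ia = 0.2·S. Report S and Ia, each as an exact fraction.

S = 2000/91 in ≈ 21.978 in; Ia = 400/91 in ≈ 4.396 in

Adjust CN=52 to AMC I: 4.2·52/(10 − 0.058·52) → (1092/5) ÷ (873/125) = 9100/291 ≈ 31.271
Max retention: S = 1000/(9100/291) − 10 = 2000/91 in (≈ 21.978 in)
Ia = 0.2·(2000/91) = 400/91 in ≈ 4.396 in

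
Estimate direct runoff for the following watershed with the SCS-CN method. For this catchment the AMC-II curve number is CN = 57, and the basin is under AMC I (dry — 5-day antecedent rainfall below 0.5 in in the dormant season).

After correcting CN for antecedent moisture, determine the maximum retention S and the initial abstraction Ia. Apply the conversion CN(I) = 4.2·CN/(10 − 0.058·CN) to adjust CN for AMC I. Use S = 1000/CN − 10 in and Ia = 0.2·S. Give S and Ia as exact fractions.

S = 21500/1197 in ≈ 17.962 in; Ia = 4300/1197 in ≈ 3.592 in

Adjust CN=57 to AMC I: 4.2·57/(10 − 0.058·57) → (1197/5) ÷ (3347/500) = 119700/3347 ≈ 35.763
Max retention: S = 1000/(119700/3347) − 10 = 21500/1197 in (≈ 17.962 in)
Initial abstraction Ia = S/5 = (21500/1197)/5 = 4300/1197 ≈ 3.592 in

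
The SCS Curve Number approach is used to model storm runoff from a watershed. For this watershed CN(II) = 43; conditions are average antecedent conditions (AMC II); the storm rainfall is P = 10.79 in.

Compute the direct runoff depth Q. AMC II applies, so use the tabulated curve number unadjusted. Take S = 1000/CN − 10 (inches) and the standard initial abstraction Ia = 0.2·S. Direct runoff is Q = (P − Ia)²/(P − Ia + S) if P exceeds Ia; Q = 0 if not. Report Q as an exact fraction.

Q = 1224790009/395587100 in ≈ 3.096 in

AMC II — tabulated CN = 43 applies directly.
Retention S: 1000/CN − 10 with CN=43.000 → S = 570/43 ≈ 13.256 in
Ia = 0.2·(570/43) = 114/43 in ≈ 2.651 in
Excess rainfall: 10.790 − 2.651 = 8.139 in; P > Ia so Q > 0
Runoff Q = (P−Ia)²/(P−Ia+S) = (8.139)²/(8.139+13.256) = 1224790009/395587100 ≈ 3.096 in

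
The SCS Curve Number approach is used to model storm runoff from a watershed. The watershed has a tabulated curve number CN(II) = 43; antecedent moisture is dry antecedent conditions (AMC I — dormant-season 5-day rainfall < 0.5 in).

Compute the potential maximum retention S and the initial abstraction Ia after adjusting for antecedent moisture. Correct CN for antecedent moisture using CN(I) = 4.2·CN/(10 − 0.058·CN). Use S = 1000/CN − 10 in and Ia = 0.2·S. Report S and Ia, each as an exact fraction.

CN(I) from CN(II)=43: (4.2·43)/(10 − 0.058·43) = 30100/1251 ≈ 24.061
S = 1000/(30100/1251) − 10 = 9500/301 in ≈ 31.561 in
Ia = 0.2S: 0.2·31.561 = 6.312 in (exactly 1900/301)

S = 9500/301 in ≈ 31.561 in; Ia = 1900/301 in ≈ 6.312 in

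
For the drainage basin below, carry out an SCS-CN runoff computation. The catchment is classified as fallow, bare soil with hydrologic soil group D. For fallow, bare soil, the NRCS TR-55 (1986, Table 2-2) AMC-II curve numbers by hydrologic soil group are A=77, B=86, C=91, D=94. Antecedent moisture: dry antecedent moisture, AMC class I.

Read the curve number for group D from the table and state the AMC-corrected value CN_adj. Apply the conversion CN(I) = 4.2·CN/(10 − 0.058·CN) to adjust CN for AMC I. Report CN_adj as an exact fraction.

NRCS table: fallow, bare soil, soil group D → CN(II) = 94
Dry (AMC I): CN(I) = 4.2·94/(10 − 0.058·94) = (1974/5)/(1137/250) = 32900/379 ≈ 86.807

CN_adj = 32900/379 ≈ 86.807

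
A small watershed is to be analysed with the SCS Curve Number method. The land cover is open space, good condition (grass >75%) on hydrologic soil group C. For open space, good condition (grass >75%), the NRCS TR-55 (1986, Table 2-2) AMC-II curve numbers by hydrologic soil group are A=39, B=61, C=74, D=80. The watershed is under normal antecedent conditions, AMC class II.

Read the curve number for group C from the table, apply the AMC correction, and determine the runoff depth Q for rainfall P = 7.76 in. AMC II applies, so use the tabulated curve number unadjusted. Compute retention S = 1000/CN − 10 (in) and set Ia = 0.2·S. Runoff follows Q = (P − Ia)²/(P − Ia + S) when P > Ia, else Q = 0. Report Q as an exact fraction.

Q = 21307392/4522325 in ≈ 4.712 in

NRCS table: open space, good condition (grass >75%), soil group C → CN(II) = 74
AMC II — tabulated CN = 74 applies directly.
Max retention: S = 1000/74 − 10 = 130/37 in (≈ 3.514 in)
Ia = 0.2·(130/37) = 26/37 in ≈ 0.703 in
Excess rainfall: 7.760 − 0.703 = 7.057 in; P > Ia so Q > 0
Runoff Q = (P−Ia)²/(P−Ia+S) = (7.057)²/(7.057+3.514) = 21307392/4522325 ≈ 4.712 in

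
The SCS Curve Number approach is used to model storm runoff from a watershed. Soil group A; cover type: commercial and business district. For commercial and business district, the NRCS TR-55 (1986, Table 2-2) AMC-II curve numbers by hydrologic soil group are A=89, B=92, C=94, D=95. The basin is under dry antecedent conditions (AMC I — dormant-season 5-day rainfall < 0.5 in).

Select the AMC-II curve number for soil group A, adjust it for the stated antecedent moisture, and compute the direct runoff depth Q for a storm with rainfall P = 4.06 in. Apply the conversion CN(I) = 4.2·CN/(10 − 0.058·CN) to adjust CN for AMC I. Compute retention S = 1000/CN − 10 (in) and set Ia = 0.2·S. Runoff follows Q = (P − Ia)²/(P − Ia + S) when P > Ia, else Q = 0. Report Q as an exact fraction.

Q = 105239901649/56014584150 in ≈ 1.879 in

NRCS table: commercial and business district, soil group A → CN(II) = 89
Adjust CN=89 to AMC I: 4.2·89/(10 − 0.058·89) → (1869/5) ÷ (2419/500) = 186900/2419 ≈ 77.263
S = 1000/(186900/2419) − 10 = 5500/1869 in ≈ 2.943 in
Initial abstraction Ia = S/5 = (5500/1869)/5 = 1100/1869 ≈ 0.589 in
Since P=4.060 > Ia=0.589: effective rainfall P−Ia = 324407/93450 in
Q: (324407/93450)² ÷ (599407/93450) = 105239901649/56014584150 in (≈ 1.879 in)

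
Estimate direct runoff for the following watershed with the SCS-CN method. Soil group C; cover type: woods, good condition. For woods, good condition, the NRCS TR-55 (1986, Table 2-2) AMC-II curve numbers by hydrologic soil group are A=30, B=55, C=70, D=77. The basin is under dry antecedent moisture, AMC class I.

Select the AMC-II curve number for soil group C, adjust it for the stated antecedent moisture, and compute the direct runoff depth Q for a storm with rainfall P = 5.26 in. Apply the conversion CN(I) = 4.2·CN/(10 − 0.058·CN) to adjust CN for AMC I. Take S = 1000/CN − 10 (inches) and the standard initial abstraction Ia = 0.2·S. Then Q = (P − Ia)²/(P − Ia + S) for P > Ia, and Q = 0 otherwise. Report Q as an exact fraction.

Q = 62204769/80573150 in ≈ 0.772 in

NRCS table: woods, good condition, soil group C → CN(II) = 70
CN(I) from CN(II)=70: (4.2·70)/(10 − 0.058·70) = 4900/99 ≈ 49.495
Retention S: 1000/CN − 10 with CN=49.495 → S = 500/49 ≈ 10.204 in
Ia = 0.2·(500/49) = 100/49 in ≈ 2.041 in
Since P=5.260 > Ia=2.041: effective rainfall P−Ia = 7887/2450 in
Q = (7887/2450)²/((7887/2450) + 500/49) = (62204769/6002500)/(32887/2450) = 62204769/80573150 in ≈ 0.772 in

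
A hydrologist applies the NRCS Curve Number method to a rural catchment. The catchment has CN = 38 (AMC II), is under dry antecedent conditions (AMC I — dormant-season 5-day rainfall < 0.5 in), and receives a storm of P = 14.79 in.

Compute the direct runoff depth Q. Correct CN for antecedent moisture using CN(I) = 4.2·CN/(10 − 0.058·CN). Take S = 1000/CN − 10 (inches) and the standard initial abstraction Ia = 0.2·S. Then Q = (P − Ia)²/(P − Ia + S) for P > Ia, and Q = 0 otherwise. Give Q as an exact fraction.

Q = 78467774641/73021827900 in ≈ 1.075 in

CN(I) from CN(II)=38: (4.2·38)/(10 − 0.058·38) = 39900/1949 ≈ 20.472
Retention S: 1000/CN − 10 with CN=20.472 → S = 15500/399 ≈ 38.847 in
Ia = 0.2S: 0.2·38.847 = 7.769 in (exactly 3100/399)
Excess rainfall: 14.790 − 7.769 = 7.021 in; P > Ia so Q > 0
Q: (280121/39900)² ÷ (1830121/39900) = 78467774641/73021827900 in (≈ 1.075 in)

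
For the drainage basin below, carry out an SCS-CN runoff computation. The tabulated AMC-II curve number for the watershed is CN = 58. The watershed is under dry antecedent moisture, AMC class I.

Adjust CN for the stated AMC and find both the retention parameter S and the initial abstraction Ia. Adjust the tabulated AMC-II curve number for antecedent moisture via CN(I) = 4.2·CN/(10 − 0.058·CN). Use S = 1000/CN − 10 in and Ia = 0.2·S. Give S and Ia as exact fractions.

Adjust CN=58 to AMC I: 4.2·58/(10 − 0.058·58) → (1218/5) ÷ (1659/250) = 2900/79 ≈ 36.709
Max retention: S = 1000/(2900/79) − 10 = 500/29 in (≈ 17.241 in)
Ia = 0.2S: 0.2·17.241 = 3.448 in (exactly 100/29)

S = 500/29 in ≈ 17.241 in; Ia = 100/29 in ≈ 3.448 in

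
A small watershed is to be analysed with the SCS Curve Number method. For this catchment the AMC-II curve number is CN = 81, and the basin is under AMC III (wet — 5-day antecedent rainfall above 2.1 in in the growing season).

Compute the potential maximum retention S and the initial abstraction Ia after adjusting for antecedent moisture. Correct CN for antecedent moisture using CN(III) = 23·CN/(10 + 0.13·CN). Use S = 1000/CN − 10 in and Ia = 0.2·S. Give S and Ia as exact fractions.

CN(III) from CN(II)=81: (23·81)/(10 + 0.13·81) = 186300/2053 ≈ 90.745
S = 1000/(186300/2053) − 10 = 1900/1863 in ≈ 1.020 in
Initial abstraction Ia = S/5 = (1900/1863)/5 = 380/1863 ≈ 0.204 in

S = 1900/1863 in ≈ 1.020 in; Ia = 380/1863 in ≈ 0.204 in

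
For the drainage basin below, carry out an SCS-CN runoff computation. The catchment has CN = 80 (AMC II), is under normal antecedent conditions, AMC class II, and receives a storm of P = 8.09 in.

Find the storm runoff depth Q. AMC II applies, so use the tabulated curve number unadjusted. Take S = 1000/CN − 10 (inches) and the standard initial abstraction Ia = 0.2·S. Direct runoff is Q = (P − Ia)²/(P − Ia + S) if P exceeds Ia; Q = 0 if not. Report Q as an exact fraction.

Q = 576081/100900 in ≈ 5.709 in

AMC II — tabulated CN = 80 applies directly.
Max retention: S = 1000/80 − 10 = 5/2 in (≈ 2.500 in)
Initial abstraction Ia = S/5 = (5/2)/5 = 1/2 ≈ 0.500 in
Since P=8.090 > Ia=0.500: effective rainfall P−Ia = 759/100 in
Q: (759/100)² ÷ (1009/100) = 576081/100900 in (≈ 5.709 in)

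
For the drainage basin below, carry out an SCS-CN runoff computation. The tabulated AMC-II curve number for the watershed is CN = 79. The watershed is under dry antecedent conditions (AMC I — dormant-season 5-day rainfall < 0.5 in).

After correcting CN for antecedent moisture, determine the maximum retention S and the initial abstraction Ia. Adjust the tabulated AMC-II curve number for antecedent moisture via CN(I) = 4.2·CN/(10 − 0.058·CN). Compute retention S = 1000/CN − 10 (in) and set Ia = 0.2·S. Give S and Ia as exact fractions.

Adjust CN=79 to AMC I: 4.2·79/(10 − 0.058·79) → (1659/5) ÷ (2709/500) = 7900/129 ≈ 61.240
S = 1000/(7900/129) − 10 = 500/79 in ≈ 6.329 in
Initial abstraction Ia = S/5 = (500/79)/5 = 100/79 ≈ 1.266 in

S = 500/79 in ≈ 6.329 in; Ia = 100/79 in ≈ 1.266 in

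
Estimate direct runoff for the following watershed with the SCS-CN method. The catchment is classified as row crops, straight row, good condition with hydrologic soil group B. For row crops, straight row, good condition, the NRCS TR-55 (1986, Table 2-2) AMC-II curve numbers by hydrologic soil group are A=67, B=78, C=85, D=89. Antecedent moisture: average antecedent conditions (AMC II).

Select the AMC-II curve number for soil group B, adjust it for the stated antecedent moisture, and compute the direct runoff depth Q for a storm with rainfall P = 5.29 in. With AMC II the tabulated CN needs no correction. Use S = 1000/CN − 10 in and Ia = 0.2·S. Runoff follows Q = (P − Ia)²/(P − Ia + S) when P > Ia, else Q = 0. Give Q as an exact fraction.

NRCS table: row crops, straight row, good condition, soil group B → CN(II) = 78
CN(II) = 78; AMC II needs no correction.
Max retention: S = 1000/78 − 10 = 110/39 in (≈ 2.821 in)
Initial abstraction Ia = S/5 = (110/39)/5 = 22/39 ≈ 0.564 in
Excess rainfall: 5.290 − 0.564 = 4.726 in; P > Ia so Q > 0
Q = (18431/3900)²/((18431/3900) + 110/39) = (339701761/15210000)/(29431/3900) = 339701761/114780900 in ≈ 2.960 in

Q = 339701761/114780900 in ≈ 2.960 in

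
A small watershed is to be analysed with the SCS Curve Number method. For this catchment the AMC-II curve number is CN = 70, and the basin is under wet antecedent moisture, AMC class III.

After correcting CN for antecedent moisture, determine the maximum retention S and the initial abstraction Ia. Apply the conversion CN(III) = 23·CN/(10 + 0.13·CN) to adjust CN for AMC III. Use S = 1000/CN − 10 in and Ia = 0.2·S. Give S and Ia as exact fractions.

Wet (AMC III): CN(III) = 23·70/(10 + 0.13·70) = 1610/(191/10) = 16100/191 ≈ 84.293
Max retention: S = 1000/(16100/191) − 10 = 300/161 in (≈ 1.863 in)
Ia = 0.2S: 0.2·1.863 = 0.373 in (exactly 60/161)

S = 300/161 in ≈ 1.863 in; Ia = 60/161 in ≈ 0.373 in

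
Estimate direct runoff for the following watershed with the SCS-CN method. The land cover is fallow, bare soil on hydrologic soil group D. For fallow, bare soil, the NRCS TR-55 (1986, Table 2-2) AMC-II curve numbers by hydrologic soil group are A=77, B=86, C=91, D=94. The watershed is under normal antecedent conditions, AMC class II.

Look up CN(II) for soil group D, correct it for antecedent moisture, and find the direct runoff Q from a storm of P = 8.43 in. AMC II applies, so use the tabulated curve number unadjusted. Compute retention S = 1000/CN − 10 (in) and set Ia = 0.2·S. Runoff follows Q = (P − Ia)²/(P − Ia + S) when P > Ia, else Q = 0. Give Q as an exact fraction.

Q = 169182049/21944300 in ≈ 7.710 in

NRCS table: fallow, bare soil, soil group D → CN(II) = 94
CN(II) = 94; AMC II needs no correction.
Max retention: S = 1000/94 − 10 = 30/47 in (≈ 0.638 in)
Initial abstraction Ia = S/5 = (30/47)/5 = 6/47 ≈ 0.128 in
P − Ia = 8.430 − 0.128 = 39021/4700 ≈ 8.302 in (> 0, runoff occurs)
Runoff Q = (P−Ia)²/(P−Ia+S) = (8.302)²/(8.302+0.638) = 169182049/21944300 ≈ 7.710 in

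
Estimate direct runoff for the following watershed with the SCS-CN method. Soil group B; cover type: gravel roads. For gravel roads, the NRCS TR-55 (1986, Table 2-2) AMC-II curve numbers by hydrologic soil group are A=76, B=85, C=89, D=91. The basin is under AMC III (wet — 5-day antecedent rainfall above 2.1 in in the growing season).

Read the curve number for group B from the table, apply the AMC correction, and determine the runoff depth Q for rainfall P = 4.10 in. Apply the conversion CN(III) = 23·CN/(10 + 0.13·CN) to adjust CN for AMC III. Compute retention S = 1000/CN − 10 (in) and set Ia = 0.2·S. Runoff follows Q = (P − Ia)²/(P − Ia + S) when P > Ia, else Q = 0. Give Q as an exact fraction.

Q = 238115761/72065210 in ≈ 3.304 in

NRCS table: gravel roads, soil group B → CN(II) = 85
CN(III) from CN(II)=85: (23·85)/(10 + 0.13·85) = 39100/421 ≈ 92.874
Max retention: S = 1000/(39100/421) − 10 = 300/391 in (≈ 0.767 in)
Initial abstraction Ia = S/5 = (300/391)/5 = 60/391 ≈ 0.153 in
Since P=4.100 > Ia=0.153: effective rainfall P−Ia = 15431/3910 in
Runoff Q = (P−Ia)²/(P−Ia+S) = (3.947)²/(3.947+0.767) = 238115761/72065210 ≈ 3.304 in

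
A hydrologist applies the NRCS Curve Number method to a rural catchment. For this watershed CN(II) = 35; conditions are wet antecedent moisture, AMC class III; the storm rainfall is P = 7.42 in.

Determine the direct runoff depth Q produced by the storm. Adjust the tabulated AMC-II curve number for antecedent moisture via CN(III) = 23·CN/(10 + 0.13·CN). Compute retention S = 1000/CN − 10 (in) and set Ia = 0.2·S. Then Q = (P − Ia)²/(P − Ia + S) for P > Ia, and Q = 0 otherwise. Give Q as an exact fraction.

Wet (AMC III): CN(III) = 23·35/(10 + 0.13·35) = 805/(291/20) = 16100/291 ≈ 55.326
Max retention: S = 1000/(16100/291) − 10 = 1300/161 in (≈ 8.075 in)
Ia = 0.2S: 0.2·8.075 = 1.615 in (exactly 260/161)
Since P=7.420 > Ia=1.615: effective rainfall P−Ia = 46731/8050 in
Q: (46731/8050)² ÷ (111731/8050) = 2183786361/899434550 in (≈ 2.428 in)

Q = 2183786361/899434550 in ≈ 2.428 in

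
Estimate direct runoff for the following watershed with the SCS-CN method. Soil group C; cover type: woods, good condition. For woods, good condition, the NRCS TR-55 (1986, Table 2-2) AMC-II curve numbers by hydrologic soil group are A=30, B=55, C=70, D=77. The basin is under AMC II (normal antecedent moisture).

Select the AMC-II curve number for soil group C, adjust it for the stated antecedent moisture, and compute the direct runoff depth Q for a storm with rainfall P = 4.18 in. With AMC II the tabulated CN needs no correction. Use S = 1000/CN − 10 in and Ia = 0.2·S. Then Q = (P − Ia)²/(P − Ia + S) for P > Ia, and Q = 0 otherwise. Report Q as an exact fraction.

NRCS table: woods, good condition, soil group C → CN(II) = 70
AMC II — tabulated CN = 70 applies directly.
Retention S: 1000/CN − 10 with CN=70.000 → S = 30/7 ≈ 4.286 in
Ia = 0.2·(30/7) = 6/7 in ≈ 0.857 in
Since P=4.180 > Ia=0.857: effective rainfall P−Ia = 1163/350 in
Q = (1163/350)²/((1163/350) + 30/7) = (1352569/122500)/(2663/350) = 1352569/932050 in ≈ 1.451 in

Q = 1352569/932050 in ≈ 1.451 in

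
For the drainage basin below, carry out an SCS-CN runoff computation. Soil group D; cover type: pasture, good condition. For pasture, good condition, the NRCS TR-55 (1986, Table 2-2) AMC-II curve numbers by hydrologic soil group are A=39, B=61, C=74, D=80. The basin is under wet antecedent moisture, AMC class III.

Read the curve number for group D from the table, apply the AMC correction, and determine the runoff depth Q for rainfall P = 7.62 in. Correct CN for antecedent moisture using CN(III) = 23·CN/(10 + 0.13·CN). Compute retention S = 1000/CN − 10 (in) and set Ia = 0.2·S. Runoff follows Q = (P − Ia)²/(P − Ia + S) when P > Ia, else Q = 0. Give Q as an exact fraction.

NRCS table: pasture, good condition, soil group D → CN(II) = 80
CN(III) from CN(II)=80: (23·80)/(10 + 0.13·80) = 4600/51 ≈ 90.196
Retention S: 1000/CN − 10 with CN=90.196 → S = 25/23 ≈ 1.087 in
Initial abstraction Ia = S/5 = (25/23)/5 = 5/23 ≈ 0.217 in
P − Ia = 7.620 − 0.217 = 8513/1150 ≈ 7.403 in (> 0, runoff occurs)
Runoff Q = (P−Ia)²/(P−Ia+S) = (7.403)²/(7.403+1.087) = 72471169/11227450 ≈ 6.455 in

Q = 72471169/11227450 in ≈ 6.455 in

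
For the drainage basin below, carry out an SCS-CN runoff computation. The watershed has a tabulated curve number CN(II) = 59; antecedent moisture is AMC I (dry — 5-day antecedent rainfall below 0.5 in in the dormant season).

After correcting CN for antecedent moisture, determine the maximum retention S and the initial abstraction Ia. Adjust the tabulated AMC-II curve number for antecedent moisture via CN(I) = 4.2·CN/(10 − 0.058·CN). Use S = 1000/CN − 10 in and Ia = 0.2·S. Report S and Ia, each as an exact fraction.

CN(I) from CN(II)=59: (4.2·59)/(10 − 0.058·59) = 123900/3289 ≈ 37.671
Retention S: 1000/CN − 10 with CN=37.671 → S = 20500/1239 ≈ 16.546 in
Ia = 0.2·(20500/1239) = 4100/1239 in ≈ 3.309 in

S = 20500/1239 in ≈ 16.546 in; Ia = 4100/1239 in ≈ 3.309 in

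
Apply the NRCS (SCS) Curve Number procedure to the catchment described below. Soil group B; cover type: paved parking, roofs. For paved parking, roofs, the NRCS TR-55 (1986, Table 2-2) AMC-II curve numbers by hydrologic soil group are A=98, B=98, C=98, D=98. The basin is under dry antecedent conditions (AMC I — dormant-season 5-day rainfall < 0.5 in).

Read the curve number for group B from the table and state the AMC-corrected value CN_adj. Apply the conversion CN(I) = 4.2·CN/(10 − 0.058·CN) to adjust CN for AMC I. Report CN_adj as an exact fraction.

NRCS table: paved parking, roofs, soil group B → CN(II) = 98
Dry (AMC I): CN(I) = 4.2·98/(10 − 0.058·98) = (2058/5)/(1079/250) = 102900/1079 ≈ 95.366

CN_adj = 102900/1079 ≈ 95.366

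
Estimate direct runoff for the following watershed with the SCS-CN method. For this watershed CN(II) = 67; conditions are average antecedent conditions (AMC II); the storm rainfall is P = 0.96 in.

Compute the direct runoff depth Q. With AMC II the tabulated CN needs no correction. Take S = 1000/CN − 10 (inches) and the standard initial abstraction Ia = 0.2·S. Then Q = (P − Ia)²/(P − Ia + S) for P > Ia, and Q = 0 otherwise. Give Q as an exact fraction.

AMC II — tabulated CN = 67 applies directly.
Retention S: 1000/CN − 10 with CN=67.000 → S = 330/67 ≈ 4.925 in
Initial abstraction Ia = S/5 = (330/67)/5 = 66/67 ≈ 0.985 in
P = 0.960 ≤ Ia = 0.985 in: entire storm abstracted, Q = 0.

Q = 0 in ≈ 0.000 in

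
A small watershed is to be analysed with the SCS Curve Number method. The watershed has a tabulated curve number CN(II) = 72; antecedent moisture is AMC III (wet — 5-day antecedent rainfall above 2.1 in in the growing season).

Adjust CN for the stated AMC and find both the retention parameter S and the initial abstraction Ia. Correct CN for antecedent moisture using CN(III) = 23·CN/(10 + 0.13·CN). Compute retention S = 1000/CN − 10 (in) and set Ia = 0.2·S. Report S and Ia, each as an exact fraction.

CN(III) from CN(II)=72: (23·72)/(10 + 0.13·72) = 10350/121 ≈ 85.537
Retention S: 1000/CN − 10 with CN=85.537 → S = 350/207 ≈ 1.691 in
Initial abstraction Ia = S/5 = (350/207)/5 = 70/207 ≈ 0.338 in

S = 350/207 in ≈ 1.691 in; Ia = 70/207 in ≈ 0.338 in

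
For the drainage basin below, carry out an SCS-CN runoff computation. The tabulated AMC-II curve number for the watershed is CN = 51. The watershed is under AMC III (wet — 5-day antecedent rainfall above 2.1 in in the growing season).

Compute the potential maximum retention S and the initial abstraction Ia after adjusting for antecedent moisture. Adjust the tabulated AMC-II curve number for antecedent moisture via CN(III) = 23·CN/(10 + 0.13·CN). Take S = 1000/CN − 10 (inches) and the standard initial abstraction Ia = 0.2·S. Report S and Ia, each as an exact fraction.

Adjust CN=51 to AMC III: 23·51/(10 + 0.13·51) → 1173 ÷ (1663/100) = 117300/1663 ≈ 70.535
Max retention: S = 1000/(117300/1663) − 10 = 4900/1173 in (≈ 4.177 in)
Ia = 0.2S: 0.2·4.177 = 0.835 in (exactly 980/1173)

S = 4900/1173 in ≈ 4.177 in; Ia = 980/1173 in ≈ 0.835 in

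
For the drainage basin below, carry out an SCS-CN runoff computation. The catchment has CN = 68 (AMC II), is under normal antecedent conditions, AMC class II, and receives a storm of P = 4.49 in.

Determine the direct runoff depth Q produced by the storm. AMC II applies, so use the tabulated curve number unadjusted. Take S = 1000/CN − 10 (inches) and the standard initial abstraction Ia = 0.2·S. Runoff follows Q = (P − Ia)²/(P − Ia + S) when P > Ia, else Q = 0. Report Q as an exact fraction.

Q = 36397089/23856100 in ≈ 1.526 in

AMC II — tabulated CN = 68 applies directly.
Retention S: 1000/CN − 10 with CN=68.000 → S = 80/17 ≈ 4.706 in
Ia = 0.2S: 0.2·4.706 = 0.941 in (exactly 16/17)
P − Ia = 4.490 − 0.941 = 6033/1700 ≈ 3.549 in (> 0, runoff occurs)
Q = (6033/1700)²/((6033/1700) + 80/17) = (36397089/2890000)/(14033/1700) = 36397089/23856100 in ≈ 1.526 in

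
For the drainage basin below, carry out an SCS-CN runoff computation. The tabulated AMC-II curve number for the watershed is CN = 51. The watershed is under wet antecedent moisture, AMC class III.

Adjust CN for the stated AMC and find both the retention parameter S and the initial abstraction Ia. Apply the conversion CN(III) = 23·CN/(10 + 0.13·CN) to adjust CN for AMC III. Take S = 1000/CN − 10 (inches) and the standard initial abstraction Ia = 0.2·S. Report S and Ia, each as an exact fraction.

S = 4900/1173 in ≈ 4.177 in; Ia = 980/1173 in ≈ 0.835 in

Wet (AMC III): CN(III) = 23·51/(10 + 0.13·51) = 1173/(1663/100) = 117300/1663 ≈ 70.535
S = 1000/(117300/1663) − 10 = 4900/1173 in ≈ 4.177 in
Ia = 0.2·(4900/1173) = 980/1173 in ≈ 0.835 in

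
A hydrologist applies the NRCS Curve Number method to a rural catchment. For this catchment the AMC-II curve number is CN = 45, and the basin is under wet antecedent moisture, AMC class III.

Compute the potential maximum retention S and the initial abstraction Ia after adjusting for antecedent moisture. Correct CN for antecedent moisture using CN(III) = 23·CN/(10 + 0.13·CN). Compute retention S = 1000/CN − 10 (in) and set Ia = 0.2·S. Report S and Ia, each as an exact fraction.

Adjust CN=45 to AMC III: 23·45/(10 + 0.13·45) → 1035 ÷ (317/20) = 20700/317 ≈ 65.300
Retention S: 1000/CN − 10 with CN=65.300 → S = 1100/207 ≈ 5.314 in
Initial abstraction Ia = S/5 = (1100/207)/5 = 220/207 ≈ 1.063 in

S = 1100/207 in ≈ 5.314 in; Ia = 220/207 in ≈ 1.063 in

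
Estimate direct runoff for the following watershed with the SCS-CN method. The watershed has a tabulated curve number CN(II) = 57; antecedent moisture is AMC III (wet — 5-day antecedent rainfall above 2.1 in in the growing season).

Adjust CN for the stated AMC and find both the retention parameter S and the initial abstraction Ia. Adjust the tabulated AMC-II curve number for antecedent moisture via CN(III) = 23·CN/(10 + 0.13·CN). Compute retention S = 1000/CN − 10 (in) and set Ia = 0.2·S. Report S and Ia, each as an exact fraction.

S = 4300/1311 in ≈ 3.280 in; Ia = 860/1311 in ≈ 0.656 in

Adjust CN=57 to AMC III: 23·57/(10 + 0.13·57) → 1311 ÷ (1741/100) = 131100/1741 ≈ 75.302
Retention S: 1000/CN − 10 with CN=75.302 → S = 4300/1311 ≈ 3.280 in
Ia = 0.2·(4300/1311) = 860/1311 in ≈ 0.656 in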